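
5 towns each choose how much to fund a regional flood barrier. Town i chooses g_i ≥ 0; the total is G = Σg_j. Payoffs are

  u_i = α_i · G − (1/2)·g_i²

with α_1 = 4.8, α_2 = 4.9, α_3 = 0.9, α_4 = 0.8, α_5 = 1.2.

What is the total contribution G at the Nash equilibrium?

Town i's FOC: ∂u_i/∂g_i = α_i − g_i = 0, so g_i* = α_i.
NE contributions = (4.8, 4.9, 0.9, 0.8, 1.2); G = 12.6.

12.6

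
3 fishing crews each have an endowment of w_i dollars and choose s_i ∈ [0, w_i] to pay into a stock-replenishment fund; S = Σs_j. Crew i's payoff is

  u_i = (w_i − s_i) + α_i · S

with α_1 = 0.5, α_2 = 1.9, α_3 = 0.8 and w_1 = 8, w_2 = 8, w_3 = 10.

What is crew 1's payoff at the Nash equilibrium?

∂u_i/∂s_i = α_i − 1, so crew i contributes w_i if α_i > 1, else 0.
α_i > 1 for i ∈ {2}; NE contributions (0, 8, 0), S = 8.
u_1 = (8 − 0) + 0.5·8 = 12.

12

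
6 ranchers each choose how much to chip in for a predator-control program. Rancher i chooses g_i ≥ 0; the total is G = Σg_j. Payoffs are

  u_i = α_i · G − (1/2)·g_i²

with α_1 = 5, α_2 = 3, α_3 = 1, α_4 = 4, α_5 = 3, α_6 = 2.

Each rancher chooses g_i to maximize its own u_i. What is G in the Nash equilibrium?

18

Rancher i's FOC: ∂u_i/∂g_i = α_i − g_i = 0, so g_i* = α_i.
NE contributions = (5, 3, 1, 4, 3, 2); G = 18.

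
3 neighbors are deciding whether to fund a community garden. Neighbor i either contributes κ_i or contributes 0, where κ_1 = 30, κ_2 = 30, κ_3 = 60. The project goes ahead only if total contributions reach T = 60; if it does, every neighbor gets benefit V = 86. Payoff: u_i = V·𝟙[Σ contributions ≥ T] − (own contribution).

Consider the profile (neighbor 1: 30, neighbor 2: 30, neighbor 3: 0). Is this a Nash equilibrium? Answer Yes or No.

Total = 60 ≥ 60: provided.
Neighbor 1 (pledges 30, payoff 56): dropping to 0 → total 30, payoff 0. No gain.
Neighbor 2 (pledges 30, payoff 56): dropping to 0 → total 30, payoff 0. No gain.
Neighbor 3 (pledges 0, payoff 86): pledging 60 → total 120, payoff 26. No gain.

Yes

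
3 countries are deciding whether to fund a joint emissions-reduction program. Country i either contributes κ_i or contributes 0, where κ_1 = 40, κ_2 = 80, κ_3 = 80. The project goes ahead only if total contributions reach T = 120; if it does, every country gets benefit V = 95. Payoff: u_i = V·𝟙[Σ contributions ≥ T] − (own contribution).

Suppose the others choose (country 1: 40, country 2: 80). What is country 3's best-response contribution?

0

Others' total = 120 ≥ 120; contributing adds cost 80 for no extra benefit.
Best response: 0.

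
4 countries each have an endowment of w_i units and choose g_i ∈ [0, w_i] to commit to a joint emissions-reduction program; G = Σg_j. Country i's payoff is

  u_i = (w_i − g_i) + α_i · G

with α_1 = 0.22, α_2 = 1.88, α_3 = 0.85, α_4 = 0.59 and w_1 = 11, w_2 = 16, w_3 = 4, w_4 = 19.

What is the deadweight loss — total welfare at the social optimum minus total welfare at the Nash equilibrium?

86.36

∂u_i/∂g_i = α_i − 1, so country i contributes w_i if α_i > 1, else 0.
α_i > 1 for i ∈ {2}; NE contributions (0, 16, 0, 0), G = 16.
W^NE = Σw_i − G^NE + (Σα_i)·G^NE = 50 + 2.54·16 = 90.64.
Planner: ∂(Σu_j)/∂g_i = Σα_j − 1 = 2.54 > 0, so everyone contributes w_i; G^SO = 50, W^SO = 50 + 2.54·50 = 177.
Deadweight loss = 86.36.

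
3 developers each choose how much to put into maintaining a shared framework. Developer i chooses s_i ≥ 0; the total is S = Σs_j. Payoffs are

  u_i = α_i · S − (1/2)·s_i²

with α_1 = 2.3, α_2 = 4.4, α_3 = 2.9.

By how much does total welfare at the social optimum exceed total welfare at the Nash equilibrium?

62.61

Developer i's FOC: ∂u_i/∂s_i = α_i − s_i = 0, so s_i* = α_i.
NE contributions = (2.3, 4.4, 2.9); S = 9.6.
W^NE = (Σα)·S − ½Σα_i² = 9.6² − ½·33.06 = 75.63.
Planner sets s_i = Σα_j = 9.6 for every i, so S^SO = 3·9.6 = 28.8.
W^SO = (Σα)·S^SO − ½·3·(Σα)² = (3/2)·9.6² = 138.24.
Deadweight loss = W^SO − W^NE = 62.61.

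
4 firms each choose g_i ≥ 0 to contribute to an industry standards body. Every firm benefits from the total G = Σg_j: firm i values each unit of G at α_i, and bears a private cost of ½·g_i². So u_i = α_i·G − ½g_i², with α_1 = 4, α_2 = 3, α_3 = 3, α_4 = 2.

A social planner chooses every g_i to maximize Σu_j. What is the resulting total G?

48

Planner FOC: ∂(Σu_j)/∂g_i = (Σα_j) − g_i = 0, so g_i^SO = Σα_j = 12 for every i; G^SO = 48.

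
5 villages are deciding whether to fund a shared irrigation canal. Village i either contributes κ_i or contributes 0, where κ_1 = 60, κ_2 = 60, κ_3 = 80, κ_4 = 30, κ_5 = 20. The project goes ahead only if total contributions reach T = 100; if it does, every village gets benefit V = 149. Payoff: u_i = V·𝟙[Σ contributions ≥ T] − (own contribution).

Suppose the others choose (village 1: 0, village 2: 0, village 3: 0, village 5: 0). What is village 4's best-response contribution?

0

Others' total = 0. Even contributing 30 gives 30 < 100: no benefit either way.
Best response: 0.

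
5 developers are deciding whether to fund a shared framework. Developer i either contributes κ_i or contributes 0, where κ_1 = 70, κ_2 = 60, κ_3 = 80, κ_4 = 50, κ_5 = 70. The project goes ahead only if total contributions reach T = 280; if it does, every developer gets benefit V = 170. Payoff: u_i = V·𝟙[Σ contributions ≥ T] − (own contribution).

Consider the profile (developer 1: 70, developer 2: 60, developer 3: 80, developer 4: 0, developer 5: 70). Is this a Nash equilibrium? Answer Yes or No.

Yes

Total = 280 ≥ 280: provided.
Developer 1 (pledges 70, payoff 100): dropping to 0 → total 210, payoff 0. No gain.
Developer 2 (pledges 60, payoff 110): dropping to 0 → total 220, payoff 0. No gain.
Developer 3 (pledges 80, payoff 90): dropping to 0 → total 200, payoff 0. No gain.
Developer 4 (pledges 0, payoff 170): pledging 50 → total 330, payoff 120. No gain.
Developer 5 (pledges 70, payoff 100): dropping to 0 → total 210, payoff 0. No gain.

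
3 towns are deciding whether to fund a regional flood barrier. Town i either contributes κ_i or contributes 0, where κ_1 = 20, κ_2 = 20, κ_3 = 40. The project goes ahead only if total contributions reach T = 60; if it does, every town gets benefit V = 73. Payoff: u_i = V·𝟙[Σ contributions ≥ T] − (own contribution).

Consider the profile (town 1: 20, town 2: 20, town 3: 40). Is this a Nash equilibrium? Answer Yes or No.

Total = 80 ≥ 60: provided.
Town 1 (pledges 20, payoff 53): dropping to 0 → total 60, payoff 73. Profitable deviation.

No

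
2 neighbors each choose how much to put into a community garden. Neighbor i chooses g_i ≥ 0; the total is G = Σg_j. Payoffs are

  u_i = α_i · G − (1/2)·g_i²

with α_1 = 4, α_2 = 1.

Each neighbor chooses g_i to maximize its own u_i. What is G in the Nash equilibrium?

Neighbor i's FOC: ∂u_i/∂g_i = α_i − g_i = 0, so g_i* = α_i.
NE contributions = (4, 1); G = 5.

5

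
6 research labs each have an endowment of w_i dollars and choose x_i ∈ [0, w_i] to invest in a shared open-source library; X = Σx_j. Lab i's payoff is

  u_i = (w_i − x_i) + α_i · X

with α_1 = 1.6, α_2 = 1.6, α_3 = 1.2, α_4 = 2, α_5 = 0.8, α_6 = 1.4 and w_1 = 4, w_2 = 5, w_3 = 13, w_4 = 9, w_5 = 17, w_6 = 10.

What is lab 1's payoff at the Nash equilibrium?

∂u_i/∂x_i = α_i − 1, so lab i contributes w_i if α_i > 1, else 0.
α_i > 1 for i ∈ {1, 2, 3, 4, 6}; NE contributions (4, 5, 13, 9, 0, 10), X = 41.
u_1 = (4 − 4) + 1.6·41 = 65.6.

65.6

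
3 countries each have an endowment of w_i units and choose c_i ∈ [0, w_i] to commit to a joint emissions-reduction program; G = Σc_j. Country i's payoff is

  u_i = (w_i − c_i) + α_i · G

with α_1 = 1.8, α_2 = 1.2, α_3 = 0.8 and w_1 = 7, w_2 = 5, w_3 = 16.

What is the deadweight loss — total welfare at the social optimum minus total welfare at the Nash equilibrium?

∂u_i/∂c_i = α_i − 1, so country i contributes w_i if α_i > 1, else 0.
α_i > 1 for i ∈ {1, 2}; NE contributions (7, 5, 0), G = 12.
W^NE = Σw_i − G^NE + (Σα_i)·G^NE = 28 + 2.8·12 = 61.6.
Planner: ∂(Σu_j)/∂c_i = Σα_j − 1 = 2.8 > 0, so everyone contributes w_i; G^SO = 28, W^SO = 28 + 2.8·28 = 106.4.
Deadweight loss = 44.8.

44.8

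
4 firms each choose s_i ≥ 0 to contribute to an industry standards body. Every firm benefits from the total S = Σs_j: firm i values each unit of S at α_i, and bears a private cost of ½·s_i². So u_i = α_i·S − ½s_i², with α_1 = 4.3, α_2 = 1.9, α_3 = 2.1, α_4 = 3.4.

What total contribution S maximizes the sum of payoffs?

46.8

Planner FOC: ∂(Σu_j)/∂s_i = (Σα_j) − s_i = 0, so s_i^SO = Σα_j = 11.7 for every i; S^SO = 46.8.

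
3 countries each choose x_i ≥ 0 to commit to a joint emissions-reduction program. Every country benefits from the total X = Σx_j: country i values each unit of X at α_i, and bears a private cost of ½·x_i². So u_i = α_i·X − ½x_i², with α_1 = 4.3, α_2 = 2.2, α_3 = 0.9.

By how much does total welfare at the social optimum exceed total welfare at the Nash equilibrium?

39.45

Country i's FOC: ∂u_i/∂x_i = α_i − x_i = 0, so x_i* = α_i.
NE contributions = (4.3, 2.2, 0.9); X = 7.4.
W^NE = (Σα)·X − ½Σα_i² = 7.4² − ½·24.14 = 42.69.
Planner sets x_i = Σα_j = 7.4 for every i, so X^SO = 3·7.4 = 22.2.
W^SO = (Σα)·X^SO − ½·3·(Σα)² = (3/2)·7.4² = 82.14.
Deadweight loss = W^SO − W^NE = 39.45.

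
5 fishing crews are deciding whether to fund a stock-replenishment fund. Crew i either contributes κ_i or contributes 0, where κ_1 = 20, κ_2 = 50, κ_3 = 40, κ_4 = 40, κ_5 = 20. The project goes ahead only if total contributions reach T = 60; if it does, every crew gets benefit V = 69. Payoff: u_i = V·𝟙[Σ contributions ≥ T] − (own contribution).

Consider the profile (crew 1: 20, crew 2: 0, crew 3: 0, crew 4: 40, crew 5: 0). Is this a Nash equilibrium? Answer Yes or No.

Total = 60 ≥ 60: provided.
Crew 1 (pledges 20, payoff 49): dropping to 0 → total 40, payoff 0. No gain.
Crew 2 (pledges 0, payoff 69): pledging 50 → total 110, payoff 19. No gain.
Crew 3 (pledges 0, payoff 69): pledging 40 → total 100, payoff 29. No gain.
Crew 4 (pledges 40, payoff 29): dropping to 0 → total 20, payoff 0. No gain.
Crew 5 (pledges 0, payoff 69): pledging 20 → total 80, payoff 49. No gain.

Yes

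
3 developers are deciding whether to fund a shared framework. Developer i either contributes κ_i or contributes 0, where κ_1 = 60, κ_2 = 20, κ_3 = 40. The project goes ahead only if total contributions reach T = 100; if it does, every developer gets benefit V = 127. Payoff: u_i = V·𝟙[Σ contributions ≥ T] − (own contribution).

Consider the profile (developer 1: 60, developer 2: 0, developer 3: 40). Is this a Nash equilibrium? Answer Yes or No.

Total = 100 ≥ 100: provided.
Developer 1 (pledges 60, payoff 67): dropping to 0 → total 40, payoff 0. No gain.
Developer 2 (pledges 0, payoff 127): pledging 20 → total 120, payoff 107. No gain.
Developer 3 (pledges 40, payoff 87): dropping to 0 → total 60, payoff 0. No gain.

Yes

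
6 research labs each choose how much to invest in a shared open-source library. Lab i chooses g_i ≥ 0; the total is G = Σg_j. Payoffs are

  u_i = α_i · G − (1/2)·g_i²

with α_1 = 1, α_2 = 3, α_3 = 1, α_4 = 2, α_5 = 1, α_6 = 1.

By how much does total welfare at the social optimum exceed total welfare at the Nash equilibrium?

170.5

Lab i's FOC: ∂u_i/∂g_i = α_i − g_i = 0, so g_i* = α_i.
NE contributions = (1, 3, 1, 2, 1, 1); G = 9.
W^NE = (Σα)·G − ½Σα_i² = 9² − ½·17 = 72.5.
Planner sets g_i = Σα_j = 9 for every i, so G^SO = 6·9 = 54.
W^SO = (Σα)·G^SO − ½·6·(Σα)² = (6/2)·9² = 243.
Deadweight loss = W^SO − W^NE = 170.5.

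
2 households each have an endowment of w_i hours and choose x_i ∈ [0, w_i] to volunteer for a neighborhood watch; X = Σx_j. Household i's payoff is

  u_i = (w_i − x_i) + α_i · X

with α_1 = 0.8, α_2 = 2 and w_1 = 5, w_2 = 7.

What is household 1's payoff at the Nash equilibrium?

10.6

∂u_i/∂x_i = α_i − 1, so household i contributes w_i if α_i > 1, else 0.
α_i > 1 for i ∈ {2}; NE contributions (0, 7), X = 7.
u_1 = (5 − 0) + 0.8·7 = 10.6.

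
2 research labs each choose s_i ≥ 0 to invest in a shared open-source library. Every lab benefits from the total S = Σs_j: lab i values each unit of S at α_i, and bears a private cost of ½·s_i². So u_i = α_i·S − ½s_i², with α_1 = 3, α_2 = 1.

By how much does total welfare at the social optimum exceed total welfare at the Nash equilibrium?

5

Lab i's FOC: ∂u_i/∂s_i = α_i − s_i = 0, so s_i* = α_i.
NE contributions = (3, 1); S = 4.
W^NE = (Σα)·S − ½Σα_i² = 4² − ½·10 = 11.
Planner sets s_i = Σα_j = 4 for every i, so S^SO = 2·4 = 8.
W^SO = (Σα)·S^SO − ½·2·(Σα)² = (2/2)·4² = 16.
Deadweight loss = W^SO − W^NE = 5.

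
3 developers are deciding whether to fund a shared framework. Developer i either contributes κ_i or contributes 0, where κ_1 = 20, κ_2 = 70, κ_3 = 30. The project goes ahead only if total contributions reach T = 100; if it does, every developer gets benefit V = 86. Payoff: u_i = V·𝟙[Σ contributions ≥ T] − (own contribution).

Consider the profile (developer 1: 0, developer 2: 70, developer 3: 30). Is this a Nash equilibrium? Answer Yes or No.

Total = 100 ≥ 100: provided.
Developer 1 (pledges 0, payoff 86): pledging 20 → total 120, payoff 66. No gain.
Developer 2 (pledges 70, payoff 16): dropping to 0 → total 30, payoff 0. No gain.
Developer 3 (pledges 30, payoff 56): dropping to 0 → total 70, payoff 0. No gain.

Yes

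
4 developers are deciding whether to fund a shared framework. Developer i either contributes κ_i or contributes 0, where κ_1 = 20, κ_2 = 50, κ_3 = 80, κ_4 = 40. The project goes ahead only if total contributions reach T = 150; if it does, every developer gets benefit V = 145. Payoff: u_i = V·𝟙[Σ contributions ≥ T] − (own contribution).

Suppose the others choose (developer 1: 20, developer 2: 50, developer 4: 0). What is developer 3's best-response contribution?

Others' total = 70. Contributing 80 brings total to 150 ≥ 150: gain V − κ_3 = 65.
Best response: 80.

80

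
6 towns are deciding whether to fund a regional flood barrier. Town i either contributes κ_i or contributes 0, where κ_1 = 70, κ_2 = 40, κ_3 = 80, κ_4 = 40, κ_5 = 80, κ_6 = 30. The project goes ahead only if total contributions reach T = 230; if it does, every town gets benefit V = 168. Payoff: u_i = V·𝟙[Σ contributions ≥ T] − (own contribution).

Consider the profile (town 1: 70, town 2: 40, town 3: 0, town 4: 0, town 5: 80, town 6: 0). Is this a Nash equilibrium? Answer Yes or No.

Total = 190 < 230: not provided.
Town 1 (pledges 70, payoff -70): dropping to 0 → total 120, payoff 0. Profitable deviation.

No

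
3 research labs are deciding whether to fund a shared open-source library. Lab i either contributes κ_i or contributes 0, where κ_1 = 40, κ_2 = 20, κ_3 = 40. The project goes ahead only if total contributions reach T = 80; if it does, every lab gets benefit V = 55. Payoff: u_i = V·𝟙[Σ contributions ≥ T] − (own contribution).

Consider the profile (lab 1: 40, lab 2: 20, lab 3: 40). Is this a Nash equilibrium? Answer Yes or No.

No

Total = 100 ≥ 80: provided.
Lab 1 (pledges 40, payoff 15): dropping to 0 → total 60, payoff 0. No gain.
Lab 2 (pledges 20, payoff 35): dropping to 0 → total 80, payoff 55. Profitable deviation.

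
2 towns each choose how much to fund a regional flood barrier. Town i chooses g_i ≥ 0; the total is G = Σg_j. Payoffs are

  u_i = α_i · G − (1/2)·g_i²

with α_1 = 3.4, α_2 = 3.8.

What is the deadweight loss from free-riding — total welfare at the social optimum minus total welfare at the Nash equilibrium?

13

Town i's FOC: ∂u_i/∂g_i = α_i − g_i = 0, so g_i* = α_i.
NE contributions = (3.4, 3.8); G = 7.2.
W^NE = (Σα)·G − ½Σα_i² = 7.2² − ½·26 = 38.84.
Planner sets g_i = Σα_j = 7.2 for every i, so G^SO = 2·7.2 = 14.4.
W^SO = (Σα)·G^SO − ½·2·(Σα)² = (2/2)·7.2² = 51.84.
Deadweight loss = W^SO − W^NE = 13.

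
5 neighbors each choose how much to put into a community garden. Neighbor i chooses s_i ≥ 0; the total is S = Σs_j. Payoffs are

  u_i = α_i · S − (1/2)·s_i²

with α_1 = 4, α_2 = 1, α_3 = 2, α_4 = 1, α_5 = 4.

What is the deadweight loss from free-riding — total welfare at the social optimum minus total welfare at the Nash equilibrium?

235

Neighbor i's FOC: ∂u_i/∂s_i = α_i − s_i = 0, so s_i* = α_i.
NE contributions = (4, 1, 2, 1, 4); S = 12.
W^NE = (Σα)·S − ½Σα_i² = 12² − ½·38 = 125.
Planner sets s_i = Σα_j = 12 for every i, so S^SO = 5·12 = 60.
W^SO = (Σα)·S^SO − ½·5·(Σα)² = (5/2)·12² = 360.
Deadweight loss = W^SO − W^NE = 235.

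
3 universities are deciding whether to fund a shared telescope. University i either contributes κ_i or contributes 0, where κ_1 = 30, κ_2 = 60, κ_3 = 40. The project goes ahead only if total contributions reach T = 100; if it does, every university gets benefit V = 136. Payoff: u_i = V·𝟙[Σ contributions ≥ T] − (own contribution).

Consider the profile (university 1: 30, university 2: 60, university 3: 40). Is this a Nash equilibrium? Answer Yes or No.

Total = 130 ≥ 100: provided.
University 1 (pledges 30, payoff 106): dropping to 0 → total 100, payoff 136. Profitable deviation.

No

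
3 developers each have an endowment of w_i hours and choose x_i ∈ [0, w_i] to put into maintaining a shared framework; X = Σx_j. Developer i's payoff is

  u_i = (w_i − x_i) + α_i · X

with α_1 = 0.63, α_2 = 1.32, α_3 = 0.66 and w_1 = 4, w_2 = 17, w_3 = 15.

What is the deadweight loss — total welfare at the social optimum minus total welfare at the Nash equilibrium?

30.59

∂u_i/∂x_i = α_i − 1, so developer i contributes w_i if α_i > 1, else 0.
α_i > 1 for i ∈ {2}; NE contributions (0, 17, 0), X = 17.
W^NE = Σw_i − X^NE + (Σα_i)·X^NE = 36 + 1.61·17 = 63.37.
Planner: ∂(Σu_j)/∂x_i = Σα_j − 1 = 1.61 > 0, so everyone contributes w_i; X^SO = 36, W^SO = 36 + 1.61·36 = 93.96.
Deadweight loss = 30.59.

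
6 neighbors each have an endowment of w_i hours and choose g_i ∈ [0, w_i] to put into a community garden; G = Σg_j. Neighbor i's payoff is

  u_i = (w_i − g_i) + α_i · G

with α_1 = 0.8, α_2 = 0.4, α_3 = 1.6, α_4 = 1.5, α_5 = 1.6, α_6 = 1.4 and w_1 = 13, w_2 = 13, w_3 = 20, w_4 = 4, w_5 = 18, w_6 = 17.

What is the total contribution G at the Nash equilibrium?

∂u_i/∂g_i = α_i − 1, so neighbor i contributes w_i if α_i > 1, else 0.
α_i > 1 for i ∈ {3, 4, 5, 6}; NE contributions (0, 0, 20, 4, 18, 17), G = 59.

59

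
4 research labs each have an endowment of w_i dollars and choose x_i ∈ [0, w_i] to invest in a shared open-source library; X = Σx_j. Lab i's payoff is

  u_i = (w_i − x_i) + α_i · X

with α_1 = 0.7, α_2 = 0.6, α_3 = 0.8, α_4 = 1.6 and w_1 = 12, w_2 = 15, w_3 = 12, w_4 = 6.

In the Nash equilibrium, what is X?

∂u_i/∂x_i = α_i − 1, so lab i contributes w_i if α_i > 1, else 0.
α_i > 1 for i ∈ {4}; NE contributions (0, 0, 0, 6), X = 6.

6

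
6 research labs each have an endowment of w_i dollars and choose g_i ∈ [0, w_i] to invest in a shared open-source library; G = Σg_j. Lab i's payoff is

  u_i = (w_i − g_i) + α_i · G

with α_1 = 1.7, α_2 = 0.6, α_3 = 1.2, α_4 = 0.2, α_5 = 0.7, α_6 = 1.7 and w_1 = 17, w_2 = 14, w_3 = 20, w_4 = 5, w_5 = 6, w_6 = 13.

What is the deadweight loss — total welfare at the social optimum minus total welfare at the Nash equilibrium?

127.5

∂u_i/∂g_i = α_i − 1, so lab i contributes w_i if α_i > 1, else 0.
α_i > 1 for i ∈ {1, 3, 6}; NE contributions (17, 0, 20, 0, 0, 13), G = 50.
W^NE = Σw_i − G^NE + (Σα_i)·G^NE = 75 + 5.1·50 = 330.
Planner: ∂(Σu_j)/∂g_i = Σα_j − 1 = 5.1 > 0, so everyone contributes w_i; G^SO = 75, W^SO = 75 + 5.1·75 = 457.5.
Deadweight loss = 127.5.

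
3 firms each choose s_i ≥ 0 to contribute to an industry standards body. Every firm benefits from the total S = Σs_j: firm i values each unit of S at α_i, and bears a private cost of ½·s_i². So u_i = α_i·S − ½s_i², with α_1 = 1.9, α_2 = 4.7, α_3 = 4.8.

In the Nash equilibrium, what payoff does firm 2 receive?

42.535

Firm i's FOC: ∂u_i/∂s_i = α_i − s_i = 0, so s_i* = α_i.
NE contributions = (1.9, 4.7, 4.8); S = 11.4.
u_2 = α_2·S − ½·(s_2)² = 4.7·11.4 − ½·4.7² = 42.535.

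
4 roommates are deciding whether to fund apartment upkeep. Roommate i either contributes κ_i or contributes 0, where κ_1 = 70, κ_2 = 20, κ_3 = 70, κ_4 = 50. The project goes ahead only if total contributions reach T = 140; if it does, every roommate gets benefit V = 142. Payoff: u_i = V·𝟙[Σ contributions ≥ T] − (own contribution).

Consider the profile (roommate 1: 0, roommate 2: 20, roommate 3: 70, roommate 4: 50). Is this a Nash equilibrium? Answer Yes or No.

Yes

Total = 140 ≥ 140: provided.
Roommate 1 (pledges 0, payoff 142): pledging 70 → total 210, payoff 72. No gain.
Roommate 2 (pledges 20, payoff 122): dropping to 0 → total 120, payoff 0. No gain.
Roommate 3 (pledges 70, payoff 72): dropping to 0 → total 70, payoff 0. No gain.
Roommate 4 (pledges 50, payoff 92): dropping to 0 → total 90, payoff 0. No gain.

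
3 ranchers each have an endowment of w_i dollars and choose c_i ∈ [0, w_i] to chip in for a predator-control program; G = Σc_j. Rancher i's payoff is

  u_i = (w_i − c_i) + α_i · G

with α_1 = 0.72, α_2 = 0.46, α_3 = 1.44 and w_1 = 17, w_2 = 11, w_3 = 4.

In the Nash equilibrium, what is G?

4

∂u_i/∂c_i = α_i − 1, so rancher i contributes w_i if α_i > 1, else 0.
α_i > 1 for i ∈ {3}; NE contributions (0, 0, 4), G = 4.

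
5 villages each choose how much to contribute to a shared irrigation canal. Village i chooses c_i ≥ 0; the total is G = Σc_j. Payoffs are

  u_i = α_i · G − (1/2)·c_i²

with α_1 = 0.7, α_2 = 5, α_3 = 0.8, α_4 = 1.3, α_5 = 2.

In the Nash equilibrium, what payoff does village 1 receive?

Village i's FOC: ∂u_i/∂c_i = α_i − c_i = 0, so c_i* = α_i.
NE contributions = (0.7, 5, 0.8, 1.3, 2); G = 9.8.
u_1 = α_1·G − ½·(c_1)² = 0.7·9.8 − ½·0.7² = 6.615.

6.615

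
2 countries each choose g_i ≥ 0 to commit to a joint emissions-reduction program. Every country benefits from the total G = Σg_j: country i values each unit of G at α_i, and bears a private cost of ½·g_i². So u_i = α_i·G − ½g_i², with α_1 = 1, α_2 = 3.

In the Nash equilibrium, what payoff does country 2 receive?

Country i's FOC: ∂u_i/∂g_i = α_i − g_i = 0, so g_i* = α_i.
NE contributions = (1, 3); G = 4.
u_2 = α_2·G − ½·(g_2)² = 3·4 − ½·3² = 7.5.

7.5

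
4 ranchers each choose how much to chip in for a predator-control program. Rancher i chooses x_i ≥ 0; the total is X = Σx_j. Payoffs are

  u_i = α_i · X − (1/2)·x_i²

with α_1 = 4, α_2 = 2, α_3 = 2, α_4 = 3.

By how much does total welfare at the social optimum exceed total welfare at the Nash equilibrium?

Rancher i's FOC: ∂u_i/∂x_i = α_i − x_i = 0, so x_i* = α_i.
NE contributions = (4, 2, 2, 3); X = 11.
W^NE = (Σα)·X − ½Σα_i² = 11² − ½·33 = 104.5.
Planner sets x_i = Σα_j = 11 for every i, so X^SO = 4·11 = 44.
W^SO = (Σα)·X^SO − ½·4·(Σα)² = (4/2)·11² = 242.
Deadweight loss = W^SO − W^NE = 137.5.

137.5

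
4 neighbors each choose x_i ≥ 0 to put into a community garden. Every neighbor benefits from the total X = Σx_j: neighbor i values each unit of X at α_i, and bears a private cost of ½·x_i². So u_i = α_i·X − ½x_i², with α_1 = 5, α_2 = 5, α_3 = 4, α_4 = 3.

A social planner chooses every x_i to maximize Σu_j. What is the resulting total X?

68

Planner FOC: ∂(Σu_j)/∂x_i = (Σα_j) − x_i = 0, so x_i^SO = Σα_j = 17 for every i; X^SO = 68.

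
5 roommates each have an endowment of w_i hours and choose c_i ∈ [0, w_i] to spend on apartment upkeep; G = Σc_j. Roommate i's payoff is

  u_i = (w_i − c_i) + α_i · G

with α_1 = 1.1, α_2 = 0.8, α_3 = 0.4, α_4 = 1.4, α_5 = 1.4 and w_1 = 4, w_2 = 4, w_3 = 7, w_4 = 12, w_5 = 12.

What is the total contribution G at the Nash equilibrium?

28

∂u_i/∂c_i = α_i − 1, so roommate i contributes w_i if α_i > 1, else 0.
α_i > 1 for i ∈ {1, 4, 5}; NE contributions (4, 0, 0, 12, 12), G = 28.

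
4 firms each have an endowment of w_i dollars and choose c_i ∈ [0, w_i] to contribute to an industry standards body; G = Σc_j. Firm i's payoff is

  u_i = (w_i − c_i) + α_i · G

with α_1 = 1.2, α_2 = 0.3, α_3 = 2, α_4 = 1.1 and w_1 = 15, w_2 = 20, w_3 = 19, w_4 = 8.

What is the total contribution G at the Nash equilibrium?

42

∂u_i/∂c_i = α_i − 1, so firm i contributes w_i if α_i > 1, else 0.
α_i > 1 for i ∈ {1, 3, 4}; NE contributions (15, 0, 19, 8), G = 42.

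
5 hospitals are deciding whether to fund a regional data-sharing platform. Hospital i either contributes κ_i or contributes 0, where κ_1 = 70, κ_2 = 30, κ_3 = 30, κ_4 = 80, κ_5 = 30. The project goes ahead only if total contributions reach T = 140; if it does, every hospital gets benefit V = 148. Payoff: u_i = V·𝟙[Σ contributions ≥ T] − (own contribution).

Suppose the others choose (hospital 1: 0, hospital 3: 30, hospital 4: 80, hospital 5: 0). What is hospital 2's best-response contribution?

30

Others' total = 110. Contributing 30 brings total to 140 ≥ 140: gain V − κ_2 = 118.
Best response: 30.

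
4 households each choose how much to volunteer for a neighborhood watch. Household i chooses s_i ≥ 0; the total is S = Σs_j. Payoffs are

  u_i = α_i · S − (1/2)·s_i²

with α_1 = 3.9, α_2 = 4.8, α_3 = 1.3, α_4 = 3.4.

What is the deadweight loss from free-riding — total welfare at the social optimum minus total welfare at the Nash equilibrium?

205.31

Household i's FOC: ∂u_i/∂s_i = α_i − s_i = 0, so s_i* = α_i.
NE contributions = (3.9, 4.8, 1.3, 3.4); S = 13.4.
W^NE = (Σα)·S − ½Σα_i² = 13.4² − ½·51.5 = 153.81.
Planner sets s_i = Σα_j = 13.4 for every i, so S^SO = 4·13.4 = 53.6.
W^SO = (Σα)·S^SO − ½·4·(Σα)² = (4/2)·13.4² = 359.12.
Deadweight loss = W^SO − W^NE = 205.31.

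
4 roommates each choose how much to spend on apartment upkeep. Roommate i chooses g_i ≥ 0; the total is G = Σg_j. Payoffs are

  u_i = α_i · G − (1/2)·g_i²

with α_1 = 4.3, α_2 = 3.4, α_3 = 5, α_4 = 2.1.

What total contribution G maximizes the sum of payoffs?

Planner FOC: ∂(Σu_j)/∂g_i = (Σα_j) − g_i = 0, so g_i^SO = Σα_j = 14.8 for every i; G^SO = 59.2.

59.2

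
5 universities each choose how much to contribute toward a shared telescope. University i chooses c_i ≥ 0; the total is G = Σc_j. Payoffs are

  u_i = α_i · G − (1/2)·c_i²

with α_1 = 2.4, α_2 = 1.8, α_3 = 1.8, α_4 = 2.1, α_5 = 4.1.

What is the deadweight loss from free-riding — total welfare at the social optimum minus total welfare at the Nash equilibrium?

University i's FOC: ∂u_i/∂c_i = α_i − c_i = 0, so c_i* = α_i.
NE contributions = (2.4, 1.8, 1.8, 2.1, 4.1); G = 12.2.
W^NE = (Σα)·G − ½Σα_i² = 12.2² − ½·33.46 = 132.11.
Planner sets c_i = Σα_j = 12.2 for every i, so G^SO = 5·12.2 = 61.
W^SO = (Σα)·G^SO − ½·5·(Σα)² = (5/2)·12.2² = 372.1.
Deadweight loss = W^SO − W^NE = 239.99.

239.99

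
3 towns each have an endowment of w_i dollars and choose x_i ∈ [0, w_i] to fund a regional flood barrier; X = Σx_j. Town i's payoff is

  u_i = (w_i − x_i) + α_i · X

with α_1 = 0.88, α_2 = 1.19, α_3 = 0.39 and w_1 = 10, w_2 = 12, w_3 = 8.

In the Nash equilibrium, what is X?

12

∂u_i/∂x_i = α_i − 1, so town i contributes w_i if α_i > 1, else 0.
α_i > 1 for i ∈ {2}; NE contributions (0, 12, 0), X = 12.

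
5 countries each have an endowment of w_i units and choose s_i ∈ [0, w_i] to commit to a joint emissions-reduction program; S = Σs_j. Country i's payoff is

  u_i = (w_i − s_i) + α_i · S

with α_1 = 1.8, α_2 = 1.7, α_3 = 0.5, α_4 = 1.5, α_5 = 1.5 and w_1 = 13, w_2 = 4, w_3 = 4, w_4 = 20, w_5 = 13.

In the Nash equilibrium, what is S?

∂u_i/∂s_i = α_i − 1, so country i contributes w_i if α_i > 1, else 0.
α_i > 1 for i ∈ {1, 2, 4, 5}; NE contributions (13, 4, 0, 20, 13), S = 50.

50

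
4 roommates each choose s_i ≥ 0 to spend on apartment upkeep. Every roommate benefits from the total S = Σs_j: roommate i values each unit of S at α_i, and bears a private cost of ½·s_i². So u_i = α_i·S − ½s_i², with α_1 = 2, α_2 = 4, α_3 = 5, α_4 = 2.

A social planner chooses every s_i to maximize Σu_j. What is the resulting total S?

Planner FOC: ∂(Σu_j)/∂s_i = (Σα_j) − s_i = 0, so s_i^SO = Σα_j = 13 for every i; S^SO = 52.

52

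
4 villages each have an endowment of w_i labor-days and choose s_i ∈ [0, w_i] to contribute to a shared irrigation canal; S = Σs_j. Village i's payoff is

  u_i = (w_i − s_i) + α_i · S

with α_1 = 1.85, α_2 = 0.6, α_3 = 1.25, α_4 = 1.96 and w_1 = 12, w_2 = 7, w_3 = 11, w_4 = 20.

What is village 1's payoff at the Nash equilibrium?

∂u_i/∂s_i = α_i − 1, so village i contributes w_i if α_i > 1, else 0.
α_i > 1 for i ∈ {1, 3, 4}; NE contributions (12, 0, 11, 20), S = 43.
u_1 = (12 − 12) + 1.85·43 = 79.55.

79.55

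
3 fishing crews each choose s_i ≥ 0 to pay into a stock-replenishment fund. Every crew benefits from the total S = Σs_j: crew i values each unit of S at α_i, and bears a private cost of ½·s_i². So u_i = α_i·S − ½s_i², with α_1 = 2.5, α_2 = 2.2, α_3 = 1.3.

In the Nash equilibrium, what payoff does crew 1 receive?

Crew i's FOC: ∂u_i/∂s_i = α_i − s_i = 0, so s_i* = α_i.
NE contributions = (2.5, 2.2, 1.3); S = 6.
u_1 = α_1·S − ½·(s_1)² = 2.5·6 − ½·2.5² = 11.875.

11.875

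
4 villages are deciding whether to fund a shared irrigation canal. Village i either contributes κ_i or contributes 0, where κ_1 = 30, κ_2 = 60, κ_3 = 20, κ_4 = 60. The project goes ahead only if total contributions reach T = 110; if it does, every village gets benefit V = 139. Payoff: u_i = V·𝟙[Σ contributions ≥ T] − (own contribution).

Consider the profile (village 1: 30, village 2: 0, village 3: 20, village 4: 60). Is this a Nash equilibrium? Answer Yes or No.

Yes

Total = 110 ≥ 110: provided.
Village 1 (pledges 30, payoff 109): dropping to 0 → total 80, payoff 0. No gain.
Village 2 (pledges 0, payoff 139): pledging 60 → total 170, payoff 79. No gain.
Village 3 (pledges 20, payoff 119): dropping to 0 → total 90, payoff 0. No gain.
Village 4 (pledges 60, payoff 79): dropping to 0 → total 50, payoff 0. No gain.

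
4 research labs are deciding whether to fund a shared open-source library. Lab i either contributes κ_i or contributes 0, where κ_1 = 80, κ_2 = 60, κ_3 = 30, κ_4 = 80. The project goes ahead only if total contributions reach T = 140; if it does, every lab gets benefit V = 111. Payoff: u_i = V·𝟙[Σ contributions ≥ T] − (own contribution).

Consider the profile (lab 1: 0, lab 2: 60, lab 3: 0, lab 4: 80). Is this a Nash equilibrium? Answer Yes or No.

Yes

Total = 140 ≥ 140: provided.
Lab 1 (pledges 0, payoff 111): pledging 80 → total 220, payoff 31. No gain.
Lab 2 (pledges 60, payoff 51): dropping to 0 → total 80, payoff 0. No gain.
Lab 3 (pledges 0, payoff 111): pledging 30 → total 170, payoff 81. No gain.
Lab 4 (pledges 80, payoff 31): dropping to 0 → total 60, payoff 0. No gain.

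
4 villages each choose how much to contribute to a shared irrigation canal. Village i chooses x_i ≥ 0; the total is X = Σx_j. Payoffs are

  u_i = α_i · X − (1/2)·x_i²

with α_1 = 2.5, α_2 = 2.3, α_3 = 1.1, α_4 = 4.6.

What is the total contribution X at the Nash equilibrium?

Village i's FOC: ∂u_i/∂x_i = α_i − x_i = 0, so x_i* = α_i.
NE contributions = (2.5, 2.3, 1.1, 4.6); X = 10.5.

10.5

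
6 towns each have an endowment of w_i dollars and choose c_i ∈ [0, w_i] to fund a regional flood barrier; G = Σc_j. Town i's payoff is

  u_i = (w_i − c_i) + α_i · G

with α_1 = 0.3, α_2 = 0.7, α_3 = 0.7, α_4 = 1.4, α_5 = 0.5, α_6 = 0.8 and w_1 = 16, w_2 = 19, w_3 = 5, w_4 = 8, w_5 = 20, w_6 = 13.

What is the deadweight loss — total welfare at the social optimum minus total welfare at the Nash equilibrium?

∂u_i/∂c_i = α_i − 1, so town i contributes w_i if α_i > 1, else 0.
α_i > 1 for i ∈ {4}; NE contributions (0, 0, 0, 8, 0, 0), G = 8.
W^NE = Σw_i − G^NE + (Σα_i)·G^NE = 81 + 3.4·8 = 108.2.
Planner: ∂(Σu_j)/∂c_i = Σα_j − 1 = 3.4 > 0, so everyone contributes w_i; G^SO = 81, W^SO = 81 + 3.4·81 = 356.4.
Deadweight loss = 248.2.

248.2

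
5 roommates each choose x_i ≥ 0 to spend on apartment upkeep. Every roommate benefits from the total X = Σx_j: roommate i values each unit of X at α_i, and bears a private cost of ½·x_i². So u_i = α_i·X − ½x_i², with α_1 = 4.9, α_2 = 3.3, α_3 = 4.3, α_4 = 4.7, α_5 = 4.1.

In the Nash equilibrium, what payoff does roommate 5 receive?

Roommate i's FOC: ∂u_i/∂x_i = α_i − x_i = 0, so x_i* = α_i.
NE contributions = (4.9, 3.3, 4.3, 4.7, 4.1); X = 21.3.
u_5 = α_5·X − ½·(x_5)² = 4.1·21.3 − ½·4.1² = 78.925.

78.925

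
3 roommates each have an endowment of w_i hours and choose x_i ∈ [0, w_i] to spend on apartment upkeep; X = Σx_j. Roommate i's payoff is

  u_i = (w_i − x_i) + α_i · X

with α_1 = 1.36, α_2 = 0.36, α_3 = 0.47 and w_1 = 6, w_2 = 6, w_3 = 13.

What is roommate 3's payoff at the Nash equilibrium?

∂u_i/∂x_i = α_i − 1, so roommate i contributes w_i if α_i > 1, else 0.
α_i > 1 for i ∈ {1}; NE contributions (6, 0, 0), X = 6.
u_3 = (13 − 0) + 0.47·6 = 15.82.

15.82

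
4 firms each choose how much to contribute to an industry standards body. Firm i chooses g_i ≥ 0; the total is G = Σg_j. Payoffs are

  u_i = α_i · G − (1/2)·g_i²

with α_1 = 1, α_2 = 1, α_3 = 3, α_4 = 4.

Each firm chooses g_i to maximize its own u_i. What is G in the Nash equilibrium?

Firm i's FOC: ∂u_i/∂g_i = α_i − g_i = 0, so g_i* = α_i.
NE contributions = (1, 1, 3, 4); G = 9.

9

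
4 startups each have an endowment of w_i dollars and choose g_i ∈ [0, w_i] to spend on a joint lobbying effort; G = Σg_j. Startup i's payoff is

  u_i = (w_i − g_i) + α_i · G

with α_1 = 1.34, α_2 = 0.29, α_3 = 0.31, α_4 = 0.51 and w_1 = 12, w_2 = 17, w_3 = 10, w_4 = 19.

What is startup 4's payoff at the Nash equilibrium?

∂u_i/∂g_i = α_i − 1, so startup i contributes w_i if α_i > 1, else 0.
α_i > 1 for i ∈ {1}; NE contributions (12, 0, 0, 0), G = 12.
u_4 = (19 − 0) + 0.51·12 = 25.12.

25.12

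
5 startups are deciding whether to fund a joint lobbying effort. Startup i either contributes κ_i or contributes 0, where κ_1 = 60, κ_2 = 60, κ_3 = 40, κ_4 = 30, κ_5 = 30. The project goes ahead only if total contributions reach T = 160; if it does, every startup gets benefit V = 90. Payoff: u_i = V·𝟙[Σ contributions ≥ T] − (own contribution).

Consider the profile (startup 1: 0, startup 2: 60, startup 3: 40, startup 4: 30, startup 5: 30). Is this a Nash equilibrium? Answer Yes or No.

Yes

Total = 160 ≥ 160: provided.
Startup 1 (pledges 0, payoff 90): pledging 60 → total 220, payoff 30. No gain.
Startup 2 (pledges 60, payoff 30): dropping to 0 → total 100, payoff 0. No gain.
Startup 3 (pledges 40, payoff 50): dropping to 0 → total 120, payoff 0. No gain.
Startup 4 (pledges 30, payoff 60): dropping to 0 → total 130, payoff 0. No gain.
Startup 5 (pledges 30, payoff 60): dropping to 0 → total 130, payoff 0. No gain.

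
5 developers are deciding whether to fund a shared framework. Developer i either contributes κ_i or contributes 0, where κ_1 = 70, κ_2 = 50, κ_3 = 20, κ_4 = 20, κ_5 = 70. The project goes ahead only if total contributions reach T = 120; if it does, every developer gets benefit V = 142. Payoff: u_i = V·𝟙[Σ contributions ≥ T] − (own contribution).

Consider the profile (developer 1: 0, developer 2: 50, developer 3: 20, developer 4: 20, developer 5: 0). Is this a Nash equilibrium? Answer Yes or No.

Total = 90 < 120: not provided.
Developer 1 (pledges 0, payoff 0): pledging 70 → total 160, payoff 72. Profitable deviation.

No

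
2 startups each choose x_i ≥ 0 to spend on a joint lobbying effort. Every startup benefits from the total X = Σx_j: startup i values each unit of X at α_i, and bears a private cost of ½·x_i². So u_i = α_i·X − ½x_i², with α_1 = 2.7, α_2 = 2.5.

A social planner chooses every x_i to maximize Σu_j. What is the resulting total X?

10.4

Planner FOC: ∂(Σu_j)/∂x_i = (Σα_j) − x_i = 0, so x_i^SO = Σα_j = 5.2 for every i; X^SO = 10.4.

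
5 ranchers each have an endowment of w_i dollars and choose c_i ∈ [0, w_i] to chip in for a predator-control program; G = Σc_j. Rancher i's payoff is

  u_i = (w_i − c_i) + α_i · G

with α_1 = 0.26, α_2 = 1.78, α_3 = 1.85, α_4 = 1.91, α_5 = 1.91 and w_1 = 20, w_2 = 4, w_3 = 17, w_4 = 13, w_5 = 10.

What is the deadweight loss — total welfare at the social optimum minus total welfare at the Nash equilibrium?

∂u_i/∂c_i = α_i − 1, so rancher i contributes w_i if α_i > 1, else 0.
α_i > 1 for i ∈ {2, 3, 4, 5}; NE contributions (0, 4, 17, 13, 10), G = 44.
W^NE = Σw_i − G^NE + (Σα_i)·G^NE = 64 + 6.71·44 = 359.24.
Planner: ∂(Σu_j)/∂c_i = Σα_j − 1 = 6.71 > 0, so everyone contributes w_i; G^SO = 64, W^SO = 64 + 6.71·64 = 493.44.
Deadweight loss = 134.2.

134.2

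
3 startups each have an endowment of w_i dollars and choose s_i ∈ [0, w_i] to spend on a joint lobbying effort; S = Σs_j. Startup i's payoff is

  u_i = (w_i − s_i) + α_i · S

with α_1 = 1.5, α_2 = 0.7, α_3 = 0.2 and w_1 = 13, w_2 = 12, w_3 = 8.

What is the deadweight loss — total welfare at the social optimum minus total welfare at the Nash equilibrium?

∂u_i/∂s_i = α_i − 1, so startup i contributes w_i if α_i > 1, else 0.
α_i > 1 for i ∈ {1}; NE contributions (13, 0, 0), S = 13.
W^NE = Σw_i − S^NE + (Σα_i)·S^NE = 33 + 1.4·13 = 51.2.
Planner: ∂(Σu_j)/∂s_i = Σα_j − 1 = 1.4 > 0, so everyone contributes w_i; S^SO = 33, W^SO = 33 + 1.4·33 = 79.2.
Deadweight loss = 28.

28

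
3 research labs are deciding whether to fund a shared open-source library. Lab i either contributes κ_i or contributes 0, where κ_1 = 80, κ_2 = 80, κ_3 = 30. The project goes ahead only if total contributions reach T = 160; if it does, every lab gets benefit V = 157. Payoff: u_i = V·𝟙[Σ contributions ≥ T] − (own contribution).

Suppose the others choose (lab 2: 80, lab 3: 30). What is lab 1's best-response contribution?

Others' total = 110. Contributing 80 brings total to 190 ≥ 160: gain V − κ_1 = 77.
Best response: 80.

80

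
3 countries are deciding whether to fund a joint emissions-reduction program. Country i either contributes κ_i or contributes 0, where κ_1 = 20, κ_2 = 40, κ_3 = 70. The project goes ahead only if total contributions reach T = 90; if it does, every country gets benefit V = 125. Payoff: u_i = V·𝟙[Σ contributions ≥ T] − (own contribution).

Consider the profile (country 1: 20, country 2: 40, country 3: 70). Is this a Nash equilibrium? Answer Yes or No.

No

Total = 130 ≥ 90: provided.
Country 1 (pledges 20, payoff 105): dropping to 0 → total 110, payoff 125. Profitable deviation.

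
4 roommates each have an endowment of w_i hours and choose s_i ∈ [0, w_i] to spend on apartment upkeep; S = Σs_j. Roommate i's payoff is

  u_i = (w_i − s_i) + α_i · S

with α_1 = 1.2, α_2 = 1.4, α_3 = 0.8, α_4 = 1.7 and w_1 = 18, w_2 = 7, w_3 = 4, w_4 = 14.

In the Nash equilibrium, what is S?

∂u_i/∂s_i = α_i − 1, so roommate i contributes w_i if α_i > 1, else 0.
α_i > 1 for i ∈ {1, 2, 4}; NE contributions (18, 7, 0, 14), S = 39.

39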